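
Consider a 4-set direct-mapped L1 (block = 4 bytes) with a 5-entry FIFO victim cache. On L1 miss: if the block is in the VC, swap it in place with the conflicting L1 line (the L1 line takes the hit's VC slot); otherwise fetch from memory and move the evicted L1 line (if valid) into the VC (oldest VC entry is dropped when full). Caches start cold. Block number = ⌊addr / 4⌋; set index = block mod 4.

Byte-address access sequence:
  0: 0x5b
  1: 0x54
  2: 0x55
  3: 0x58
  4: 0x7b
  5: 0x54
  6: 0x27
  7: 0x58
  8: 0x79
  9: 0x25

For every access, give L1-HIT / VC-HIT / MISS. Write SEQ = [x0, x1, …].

0: 0x5b (blk 22, set 2) → MISS  vc=[]
1: 0x54 (blk 21, set 1) → MISS  vc=[]
2: 0x55 (blk 21, set 1) → L1-HIT  vc=[]
3: 0x58 (blk 22, set 2) → L1-HIT  vc=[]
4: 0x7b (blk 30, set 2) → MISS  vc=[22]
5: 0x54 (blk 21, set 1) → L1-HIT  vc=[22]
6: 0x27 (blk 9, set 1) → MISS  vc=[22, 21]
7: 0x58 (blk 22, set 2) → VC-HIT  vc=[30, 21]
8: 0x79 (blk 30, set 2) → VC-HIT  vc=[22, 21]
9: 0x25 (blk 9, set 1) → L1-HIT  vc=[22, 21]

SEQ = [MISS, MISS, L1-HIT, L1-HIT, MISS, L1-HIT, MISS, VC-HIT, VC-HIT, L1-HIT]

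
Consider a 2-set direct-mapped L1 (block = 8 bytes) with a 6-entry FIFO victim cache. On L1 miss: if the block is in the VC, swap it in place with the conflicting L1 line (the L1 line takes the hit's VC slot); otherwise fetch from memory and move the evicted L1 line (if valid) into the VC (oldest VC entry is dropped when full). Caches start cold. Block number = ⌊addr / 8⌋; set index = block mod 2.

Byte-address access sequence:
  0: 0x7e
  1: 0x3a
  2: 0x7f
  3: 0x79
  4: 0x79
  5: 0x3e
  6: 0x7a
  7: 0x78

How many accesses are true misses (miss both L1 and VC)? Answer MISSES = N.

MISSES = 2

#0 0x7e→b15/s1 MISS; vc=[]
#1 0x3a→b7/s1 MISS; vc=[15]
#2 0x7f→b15/s1 VC-HIT; vc=[7]
#3 0x79→b15/s1 L1-HIT; vc=[7]
#4 0x79→b15/s1 L1-HIT; vc=[7]
#5 0x3e→b7/s1 VC-HIT; vc=[15]
#6 0x7a→b15/s1 VC-HIT; vc=[7]
#7 0x78→b15/s1 L1-HIT; vc=[7]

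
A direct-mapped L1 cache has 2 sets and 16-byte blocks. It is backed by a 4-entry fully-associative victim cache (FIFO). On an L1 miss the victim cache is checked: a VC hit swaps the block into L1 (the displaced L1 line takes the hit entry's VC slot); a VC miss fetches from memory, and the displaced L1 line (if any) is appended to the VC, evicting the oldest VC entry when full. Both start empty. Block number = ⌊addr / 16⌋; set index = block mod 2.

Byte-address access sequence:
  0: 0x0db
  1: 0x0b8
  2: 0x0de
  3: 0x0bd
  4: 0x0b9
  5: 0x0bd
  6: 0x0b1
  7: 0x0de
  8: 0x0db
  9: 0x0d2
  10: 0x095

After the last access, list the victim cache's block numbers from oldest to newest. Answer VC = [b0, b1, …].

VC = [11, 13]

#0 0xdb→b13/s1 MISS; vc=[]
#1 0xb8→b11/s1 MISS; vc=[13]
#2 0xde→b13/s1 VC-HIT; vc=[11]
#3 0xbd→b11/s1 VC-HIT; vc=[13]
#4 0xb9→b11/s1 L1-HIT; vc=[13]
#5 0xbd→b11/s1 L1-HIT; vc=[13]
#6 0xb1→b11/s1 L1-HIT; vc=[13]
#7 0xde→b13/s1 VC-HIT; vc=[11]
#8 0xdb→b13/s1 L1-HIT; vc=[11]
#9 0xd2→b13/s1 L1-HIT; vc=[11]
#10 0x95→b9/s1 MISS; vc=[11,13]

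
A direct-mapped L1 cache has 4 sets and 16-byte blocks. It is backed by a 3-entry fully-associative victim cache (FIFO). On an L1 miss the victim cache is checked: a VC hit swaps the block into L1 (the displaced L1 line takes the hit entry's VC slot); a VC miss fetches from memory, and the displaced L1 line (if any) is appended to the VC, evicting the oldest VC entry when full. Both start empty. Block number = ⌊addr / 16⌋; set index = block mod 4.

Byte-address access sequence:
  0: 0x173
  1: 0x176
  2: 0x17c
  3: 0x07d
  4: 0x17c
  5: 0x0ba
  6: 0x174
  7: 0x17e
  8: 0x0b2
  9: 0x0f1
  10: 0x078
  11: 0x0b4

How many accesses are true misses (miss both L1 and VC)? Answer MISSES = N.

0: 0x173 (blk 23, set 3) → MISS  vc=[]
1: 0x176 (blk 23, set 3) → L1-HIT  vc=[]
2: 0x17c (blk 23, set 3) → L1-HIT  vc=[]
3: 0x7d (blk 7, set 3) → MISS  vc=[23]
4: 0x17c (blk 23, set 3) → VC-HIT  vc=[7]
5: 0xba (blk 11, set 3) → MISS  vc=[7, 23]
6: 0x174 (blk 23, set 3) → VC-HIT  vc=[7, 11]
7: 0x17e (blk 23, set 3) → L1-HIT  vc=[7, 11]
8: 0xb2 (blk 11, set 3) → VC-HIT  vc=[7, 23]
9: 0xf1 (blk 15, set 3) → MISS  vc=[7, 23, 11]
10: 0x78 (blk 7, set 3) → VC-HIT  vc=[15, 23, 11]
11: 0xb4 (blk 11, set 3) → VC-HIT  vc=[15, 23, 7]

MISSES = 4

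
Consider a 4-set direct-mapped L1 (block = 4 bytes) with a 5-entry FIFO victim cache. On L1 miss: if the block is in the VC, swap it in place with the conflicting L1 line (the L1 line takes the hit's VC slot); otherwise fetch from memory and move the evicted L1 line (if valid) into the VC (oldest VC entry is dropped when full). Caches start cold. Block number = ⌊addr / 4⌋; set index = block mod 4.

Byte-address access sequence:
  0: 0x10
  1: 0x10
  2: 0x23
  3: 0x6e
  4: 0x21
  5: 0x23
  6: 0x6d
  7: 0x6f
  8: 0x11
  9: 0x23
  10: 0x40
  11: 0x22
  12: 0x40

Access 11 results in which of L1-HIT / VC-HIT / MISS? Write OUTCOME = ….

0: 0x10 (blk 4, set 0) → MISS  vc=[]
1: 0x10 (blk 4, set 0) → L1-HIT  vc=[]
2: 0x23 (blk 8, set 0) → MISS  vc=[4]
3: 0x6e (blk 27, set 3) → MISS  vc=[4]
4: 0x21 (blk 8, set 0) → L1-HIT  vc=[4]
5: 0x23 (blk 8, set 0) → L1-HIT  vc=[4]
6: 0x6d (blk 27, set 3) → L1-HIT  vc=[4]
7: 0x6f (blk 27, set 3) → L1-HIT  vc=[4]
8: 0x11 (blk 4, set 0) → VC-HIT  vc=[8]
9: 0x23 (blk 8, set 0) → VC-HIT  vc=[4]
10: 0x40 (blk 16, set 0) → MISS  vc=[4, 8]
11: 0x22 (blk 8, set 0) → VC-HIT  vc=[4, 16]
12: 0x40 (blk 16, set 0) → VC-HIT  vc=[4, 8]

OUTCOME = VC-HIT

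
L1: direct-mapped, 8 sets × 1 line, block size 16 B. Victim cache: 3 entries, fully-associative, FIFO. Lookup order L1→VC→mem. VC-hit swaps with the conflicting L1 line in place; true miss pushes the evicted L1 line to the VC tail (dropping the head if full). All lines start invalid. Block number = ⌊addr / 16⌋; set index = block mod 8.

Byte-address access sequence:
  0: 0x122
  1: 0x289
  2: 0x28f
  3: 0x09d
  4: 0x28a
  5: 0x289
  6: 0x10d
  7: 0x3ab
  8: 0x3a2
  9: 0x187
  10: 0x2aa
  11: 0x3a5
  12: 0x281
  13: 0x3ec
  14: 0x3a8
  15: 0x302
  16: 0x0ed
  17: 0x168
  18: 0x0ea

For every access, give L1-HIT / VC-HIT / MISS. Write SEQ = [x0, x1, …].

SEQ = [MISS, MISS, L1-HIT, MISS, L1-HIT, L1-HIT, MISS, MISS, L1-HIT, MISS, MISS, VC-HIT, MISS, MISS, L1-HIT, MISS, MISS, MISS, VC-HIT]

  [0] addr=0x122 blk=18 s=2: MISS | VC []
  [1] addr=0x289 blk=40 s=0: MISS | VC []
  [2] addr=0x28f blk=40 s=0: L1-HIT | VC []
  [3] addr=0x9d blk=9 s=1: MISS | VC []
  [4] addr=0x28a blk=40 s=0: L1-HIT | VC []
  [5] addr=0x289 blk=40 s=0: L1-HIT | VC []
  [6] addr=0x10d blk=16 s=0: MISS | VC [40]
  [7] addr=0x3ab blk=58 s=2: MISS | VC [40, 18]
  [8] addr=0x3a2 blk=58 s=2: L1-HIT | VC [40, 18]
  [9] addr=0x187 blk=24 s=0: MISS | VC [40, 18, 16]
  [10] addr=0x2aa blk=42 s=2: MISS | VC [18, 16, 58]
  [11] addr=0x3a5 blk=58 s=2: VC-HIT | VC [18, 16, 42]
  [12] addr=0x281 blk=40 s=0: MISS | VC [16, 42, 24]
  [13] addr=0x3ec blk=62 s=6: MISS | VC [16, 42, 24]
  [14] addr=0x3a8 blk=58 s=2: L1-HIT | VC [16, 42, 24]
  [15] addr=0x302 blk=48 s=0: MISS | VC [42, 24, 40]
  [16] addr=0xed blk=14 s=6: MISS | VC [24, 40, 62]
  [17] addr=0x168 blk=22 s=6: MISS | VC [40, 62, 14]
  [18] addr=0xea blk=14 s=6: VC-HIT | VC [40, 62, 22]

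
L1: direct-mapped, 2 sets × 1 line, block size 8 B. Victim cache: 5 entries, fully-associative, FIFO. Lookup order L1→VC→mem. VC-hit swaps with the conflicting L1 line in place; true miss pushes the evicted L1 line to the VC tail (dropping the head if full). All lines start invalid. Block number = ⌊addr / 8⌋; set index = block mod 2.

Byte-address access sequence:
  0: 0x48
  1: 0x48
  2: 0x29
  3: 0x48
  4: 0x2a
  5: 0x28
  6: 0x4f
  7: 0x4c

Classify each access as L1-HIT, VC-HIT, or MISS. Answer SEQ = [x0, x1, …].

#0 0x48→b9/s1 MISS; vc=[]
#1 0x48→b9/s1 L1-HIT; vc=[]
#2 0x29→b5/s1 MISS; vc=[9]
#3 0x48→b9/s1 VC-HIT; vc=[5]
#4 0x2a→b5/s1 VC-HIT; vc=[9]
#5 0x28→b5/s1 L1-HIT; vc=[9]
#6 0x4f→b9/s1 VC-HIT; vc=[5]
#7 0x4c→b9/s1 L1-HIT; vc=[5]

SEQ = [MISS, L1-HIT, MISS, VC-HIT, VC-HIT, L1-HIT, VC-HIT, L1-HIT]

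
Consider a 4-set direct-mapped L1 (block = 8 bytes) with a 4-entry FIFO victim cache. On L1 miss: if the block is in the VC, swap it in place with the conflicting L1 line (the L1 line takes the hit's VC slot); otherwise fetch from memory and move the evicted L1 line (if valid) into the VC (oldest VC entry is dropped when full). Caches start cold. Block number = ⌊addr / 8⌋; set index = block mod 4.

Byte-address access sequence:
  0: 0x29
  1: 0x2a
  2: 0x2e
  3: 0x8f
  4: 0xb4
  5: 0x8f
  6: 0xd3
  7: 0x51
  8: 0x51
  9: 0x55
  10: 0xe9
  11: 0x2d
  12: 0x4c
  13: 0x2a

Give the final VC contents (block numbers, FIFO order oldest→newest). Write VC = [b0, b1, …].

VC = [22, 26, 17, 9]

  [0] addr=0x29 blk=5 s=1: MISS | VC []
  [1] addr=0x2a blk=5 s=1: L1-HIT | VC []
  [2] addr=0x2e blk=5 s=1: L1-HIT | VC []
  [3] addr=0x8f blk=17 s=1: MISS | VC [5]
  [4] addr=0xb4 blk=22 s=2: MISS | VC [5]
  [5] addr=0x8f blk=17 s=1: L1-HIT | VC [5]
  [6] addr=0xd3 blk=26 s=2: MISS | VC [5, 22]
  [7] addr=0x51 blk=10 s=2: MISS | VC [5, 22, 26]
  [8] addr=0x51 blk=10 s=2: L1-HIT | VC [5, 22, 26]
  [9] addr=0x55 blk=10 s=2: L1-HIT | VC [5, 22, 26]
  [10] addr=0xe9 blk=29 s=1: MISS | VC [5, 22, 26, 17]
  [11] addr=0x2d blk=5 s=1: VC-HIT | VC [29, 22, 26, 17]
  [12] addr=0x4c blk=9 s=1: MISS | VC [22, 26, 17, 5]
  [13] addr=0x2a blk=5 s=1: VC-HIT | VC [22, 26, 17, 9]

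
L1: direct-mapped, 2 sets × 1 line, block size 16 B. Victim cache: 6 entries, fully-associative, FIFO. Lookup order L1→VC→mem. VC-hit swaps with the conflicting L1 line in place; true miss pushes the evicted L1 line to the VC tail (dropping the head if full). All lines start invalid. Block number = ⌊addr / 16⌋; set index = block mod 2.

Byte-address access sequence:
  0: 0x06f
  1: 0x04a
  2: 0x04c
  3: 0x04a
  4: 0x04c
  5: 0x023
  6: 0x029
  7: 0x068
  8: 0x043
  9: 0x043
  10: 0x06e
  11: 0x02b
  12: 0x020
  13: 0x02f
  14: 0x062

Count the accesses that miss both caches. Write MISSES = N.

MISSES = 3

0: 0x6f (blk 6, set 0) → MISS  vc=[]
1: 0x4a (blk 4, set 0) → MISS  vc=[6]
2: 0x4c (blk 4, set 0) → L1-HIT  vc=[6]
3: 0x4a (blk 4, set 0) → L1-HIT  vc=[6]
4: 0x4c (blk 4, set 0) → L1-HIT  vc=[6]
5: 0x23 (blk 2, set 0) → MISS  vc=[6, 4]
6: 0x29 (blk 2, set 0) → L1-HIT  vc=[6, 4]
7: 0x68 (blk 6, set 0) → VC-HIT  vc=[2, 4]
8: 0x43 (blk 4, set 0) → VC-HIT  vc=[2, 6]
9: 0x43 (blk 4, set 0) → L1-HIT  vc=[2, 6]
10: 0x6e (blk 6, set 0) → VC-HIT  vc=[2, 4]
11: 0x2b (blk 2, set 0) → VC-HIT  vc=[6, 4]
12: 0x20 (blk 2, set 0) → L1-HIT  vc=[6, 4]
13: 0x2f (blk 2, set 0) → L1-HIT  vc=[6, 4]
14: 0x62 (blk 6, set 0) → VC-HIT  vc=[2, 4]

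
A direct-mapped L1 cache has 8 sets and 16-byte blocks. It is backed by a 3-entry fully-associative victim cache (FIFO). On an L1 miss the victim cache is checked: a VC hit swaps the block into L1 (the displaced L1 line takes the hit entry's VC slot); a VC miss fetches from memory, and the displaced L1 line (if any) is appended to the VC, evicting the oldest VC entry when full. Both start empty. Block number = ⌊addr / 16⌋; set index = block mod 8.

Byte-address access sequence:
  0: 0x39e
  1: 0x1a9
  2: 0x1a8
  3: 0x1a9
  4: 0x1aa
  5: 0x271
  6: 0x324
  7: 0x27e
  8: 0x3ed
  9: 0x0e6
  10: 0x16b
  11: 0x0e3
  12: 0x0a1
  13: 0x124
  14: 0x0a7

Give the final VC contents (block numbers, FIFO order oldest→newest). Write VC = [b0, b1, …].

#0 0x39e→b57/s1 MISS; vc=[]
#1 0x1a9→b26/s2 MISS; vc=[]
#2 0x1a8→b26/s2 L1-HIT; vc=[]
#3 0x1a9→b26/s2 L1-HIT; vc=[]
#4 0x1aa→b26/s2 L1-HIT; vc=[]
#5 0x271→b39/s7 MISS; vc=[]
#6 0x324→b50/s2 MISS; vc=[26]
#7 0x27e→b39/s7 L1-HIT; vc=[26]
#8 0x3ed→b62/s6 MISS; vc=[26]
#9 0xe6→b14/s6 MISS; vc=[26,62]
#10 0x16b→b22/s6 MISS; vc=[26,62,14]
#11 0xe3→b14/s6 VC-HIT; vc=[26,62,22]
#12 0xa1→b10/s2 MISS; vc=[62,22,50]
#13 0x124→b18/s2 MISS; vc=[22,50,10]
#14 0xa7→b10/s2 VC-HIT; vc=[22,50,18]

VC = [22, 50, 18]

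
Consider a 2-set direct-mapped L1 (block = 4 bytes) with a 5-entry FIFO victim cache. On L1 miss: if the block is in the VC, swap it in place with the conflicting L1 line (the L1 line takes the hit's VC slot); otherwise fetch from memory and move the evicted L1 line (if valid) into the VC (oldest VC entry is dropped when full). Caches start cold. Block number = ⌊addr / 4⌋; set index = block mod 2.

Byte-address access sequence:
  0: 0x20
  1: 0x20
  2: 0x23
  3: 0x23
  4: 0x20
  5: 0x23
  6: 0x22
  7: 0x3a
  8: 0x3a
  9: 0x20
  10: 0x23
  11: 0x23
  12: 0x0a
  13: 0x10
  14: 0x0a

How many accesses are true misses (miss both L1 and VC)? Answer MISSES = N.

  [0] addr=0x20 blk=8 s=0: MISS | VC []
  [1] addr=0x20 blk=8 s=0: L1-HIT | VC []
  [2] addr=0x23 blk=8 s=0: L1-HIT | VC []
  [3] addr=0x23 blk=8 s=0: L1-HIT | VC []
  [4] addr=0x20 blk=8 s=0: L1-HIT | VC []
  [5] addr=0x23 blk=8 s=0: L1-HIT | VC []
  [6] addr=0x22 blk=8 s=0: L1-HIT | VC []
  [7] addr=0x3a blk=14 s=0: MISS | VC [8]
  [8] addr=0x3a blk=14 s=0: L1-HIT | VC [8]
  [9] addr=0x20 blk=8 s=0: VC-HIT | VC [14]
  [10] addr=0x23 blk=8 s=0: L1-HIT | VC [14]
  [11] addr=0x23 blk=8 s=0: L1-HIT | VC [14]
  [12] addr=0xa blk=2 s=0: MISS | VC [14, 8]
  [13] addr=0x10 blk=4 s=0: MISS | VC [14, 8, 2]
  [14] addr=0xa blk=2 s=0: VC-HIT | VC [14, 8, 4]

MISSES = 4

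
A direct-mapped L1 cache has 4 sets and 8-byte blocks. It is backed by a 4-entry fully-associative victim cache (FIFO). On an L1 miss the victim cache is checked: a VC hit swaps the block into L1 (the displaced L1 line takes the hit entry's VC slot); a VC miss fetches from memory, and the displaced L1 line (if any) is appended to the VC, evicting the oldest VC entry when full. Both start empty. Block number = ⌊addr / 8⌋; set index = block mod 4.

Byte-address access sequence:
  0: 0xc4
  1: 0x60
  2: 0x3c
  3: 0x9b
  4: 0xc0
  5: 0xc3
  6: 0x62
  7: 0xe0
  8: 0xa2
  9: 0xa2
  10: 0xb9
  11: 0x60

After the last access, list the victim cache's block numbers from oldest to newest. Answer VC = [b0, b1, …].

VC = [7, 20, 28, 19]

0: 0xc4 (blk 24, set 0) → MISS  vc=[]
1: 0x60 (blk 12, set 0) → MISS  vc=[24]
2: 0x3c (blk 7, set 3) → MISS  vc=[24]
3: 0x9b (blk 19, set 3) → MISS  vc=[24, 7]
4: 0xc0 (blk 24, set 0) → VC-HIT  vc=[12, 7]
5: 0xc3 (blk 24, set 0) → L1-HIT  vc=[12, 7]
6: 0x62 (blk 12, set 0) → VC-HIT  vc=[24, 7]
7: 0xe0 (blk 28, set 0) → MISS  vc=[24, 7, 12]
8: 0xa2 (blk 20, set 0) → MISS  vc=[24, 7, 12, 28]
9: 0xa2 (blk 20, set 0) → L1-HIT  vc=[24, 7, 12, 28]
10: 0xb9 (blk 23, set 3) → MISS  vc=[7, 12, 28, 19]
11: 0x60 (blk 12, set 0) → VC-HIT  vc=[7, 20, 28, 19]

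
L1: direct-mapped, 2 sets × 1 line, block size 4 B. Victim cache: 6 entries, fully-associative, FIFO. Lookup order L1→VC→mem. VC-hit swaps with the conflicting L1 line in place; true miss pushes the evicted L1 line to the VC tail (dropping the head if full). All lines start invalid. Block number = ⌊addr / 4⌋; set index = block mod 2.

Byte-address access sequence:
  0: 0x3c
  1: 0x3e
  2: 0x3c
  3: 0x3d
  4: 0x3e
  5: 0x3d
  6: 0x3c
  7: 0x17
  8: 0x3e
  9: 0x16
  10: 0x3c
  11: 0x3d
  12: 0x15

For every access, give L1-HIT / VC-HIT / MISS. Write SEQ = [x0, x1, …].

SEQ = [MISS, L1-HIT, L1-HIT, L1-HIT, L1-HIT, L1-HIT, L1-HIT, MISS, VC-HIT, VC-HIT, VC-HIT, L1-HIT, VC-HIT]

0: 0x3c (blk 15, set 1) → MISS  vc=[]
1: 0x3e (blk 15, set 1) → L1-HIT  vc=[]
2: 0x3c (blk 15, set 1) → L1-HIT  vc=[]
3: 0x3d (blk 15, set 1) → L1-HIT  vc=[]
4: 0x3e (blk 15, set 1) → L1-HIT  vc=[]
5: 0x3d (blk 15, set 1) → L1-HIT  vc=[]
6: 0x3c (blk 15, set 1) → L1-HIT  vc=[]
7: 0x17 (blk 5, set 1) → MISS  vc=[15]
8: 0x3e (blk 15, set 1) → VC-HIT  vc=[5]
9: 0x16 (blk 5, set 1) → VC-HIT  vc=[15]
10: 0x3c (blk 15, set 1) → VC-HIT  vc=[5]
11: 0x3d (blk 15, set 1) → L1-HIT  vc=[5]
12: 0x15 (blk 5, set 1) → VC-HIT  vc=[15]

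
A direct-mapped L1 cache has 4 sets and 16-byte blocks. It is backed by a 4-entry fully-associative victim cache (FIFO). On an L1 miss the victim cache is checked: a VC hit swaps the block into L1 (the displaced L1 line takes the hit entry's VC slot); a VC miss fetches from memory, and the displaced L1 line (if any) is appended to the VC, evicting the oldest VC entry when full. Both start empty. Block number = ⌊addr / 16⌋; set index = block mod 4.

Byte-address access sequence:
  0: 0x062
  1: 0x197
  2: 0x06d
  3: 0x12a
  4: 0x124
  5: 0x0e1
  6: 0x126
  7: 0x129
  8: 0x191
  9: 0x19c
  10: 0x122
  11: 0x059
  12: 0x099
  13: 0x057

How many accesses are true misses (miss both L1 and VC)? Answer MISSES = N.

  [0] addr=0x62 blk=6 s=2: MISS | VC []
  [1] addr=0x197 blk=25 s=1: MISS | VC []
  [2] addr=0x6d blk=6 s=2: L1-HIT | VC []
  [3] addr=0x12a blk=18 s=2: MISS | VC [6]
  [4] addr=0x124 blk=18 s=2: L1-HIT | VC [6]
  [5] addr=0xe1 blk=14 s=2: MISS | VC [6, 18]
  [6] addr=0x126 blk=18 s=2: VC-HIT | VC [6, 14]
  [7] addr=0x129 blk=18 s=2: L1-HIT | VC [6, 14]
  [8] addr=0x191 blk=25 s=1: L1-HIT | VC [6, 14]
  [9] addr=0x19c blk=25 s=1: L1-HIT | VC [6, 14]
  [10] addr=0x122 blk=18 s=2: L1-HIT | VC [6, 14]
  [11] addr=0x59 blk=5 s=1: MISS | VC [6, 14, 25]
  [12] addr=0x99 blk=9 s=1: MISS | VC [6, 14, 25, 5]
  [13] addr=0x57 blk=5 s=1: VC-HIT | VC [6, 14, 25, 9]

MISSES = 6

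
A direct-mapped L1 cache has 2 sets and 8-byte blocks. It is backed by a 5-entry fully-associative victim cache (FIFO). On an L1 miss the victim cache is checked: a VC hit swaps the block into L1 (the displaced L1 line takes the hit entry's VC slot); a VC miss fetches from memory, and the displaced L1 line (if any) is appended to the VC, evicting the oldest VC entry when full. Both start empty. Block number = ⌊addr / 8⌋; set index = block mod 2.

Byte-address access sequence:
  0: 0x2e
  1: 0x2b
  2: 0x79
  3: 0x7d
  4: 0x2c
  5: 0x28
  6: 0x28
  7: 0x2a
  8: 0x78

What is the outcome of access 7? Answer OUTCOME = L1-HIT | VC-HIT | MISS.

OUTCOME = L1-HIT

#0 0x2e→b5/s1 MISS; vc=[]
#1 0x2b→b5/s1 L1-HIT; vc=[]
#2 0x79→b15/s1 MISS; vc=[5]
#3 0x7d→b15/s1 L1-HIT; vc=[5]
#4 0x2c→b5/s1 VC-HIT; vc=[15]
#5 0x28→b5/s1 L1-HIT; vc=[15]
#6 0x28→b5/s1 L1-HIT; vc=[15]
#7 0x2a→b5/s1 L1-HIT; vc=[15]
#8 0x78→b15/s1 VC-HIT; vc=[5]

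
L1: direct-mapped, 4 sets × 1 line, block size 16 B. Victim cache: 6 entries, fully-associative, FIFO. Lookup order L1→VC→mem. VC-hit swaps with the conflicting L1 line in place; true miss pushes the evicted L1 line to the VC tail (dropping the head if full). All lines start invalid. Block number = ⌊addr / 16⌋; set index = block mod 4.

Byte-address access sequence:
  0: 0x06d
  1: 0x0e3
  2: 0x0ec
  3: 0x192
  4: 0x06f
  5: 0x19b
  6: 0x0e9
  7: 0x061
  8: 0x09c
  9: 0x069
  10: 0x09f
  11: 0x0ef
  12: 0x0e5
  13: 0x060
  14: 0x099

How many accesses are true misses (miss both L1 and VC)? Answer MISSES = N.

0: 0x6d (blk 6, set 2) → MISS  vc=[]
1: 0xe3 (blk 14, set 2) → MISS  vc=[6]
2: 0xec (blk 14, set 2) → L1-HIT  vc=[6]
3: 0x192 (blk 25, set 1) → MISS  vc=[6]
4: 0x6f (blk 6, set 2) → VC-HIT  vc=[14]
5: 0x19b (blk 25, set 1) → L1-HIT  vc=[14]
6: 0xe9 (blk 14, set 2) → VC-HIT  vc=[6]
7: 0x61 (blk 6, set 2) → VC-HIT  vc=[14]
8: 0x9c (blk 9, set 1) → MISS  vc=[14, 25]
9: 0x69 (blk 6, set 2) → L1-HIT  vc=[14, 25]
10: 0x9f (blk 9, set 1) → L1-HIT  vc=[14, 25]
11: 0xef (blk 14, set 2) → VC-HIT  vc=[6, 25]
12: 0xe5 (blk 14, set 2) → L1-HIT  vc=[6, 25]
13: 0x60 (blk 6, set 2) → VC-HIT  vc=[14, 25]
14: 0x99 (blk 9, set 1) → L1-HIT  vc=[14, 25]

MISSES = 4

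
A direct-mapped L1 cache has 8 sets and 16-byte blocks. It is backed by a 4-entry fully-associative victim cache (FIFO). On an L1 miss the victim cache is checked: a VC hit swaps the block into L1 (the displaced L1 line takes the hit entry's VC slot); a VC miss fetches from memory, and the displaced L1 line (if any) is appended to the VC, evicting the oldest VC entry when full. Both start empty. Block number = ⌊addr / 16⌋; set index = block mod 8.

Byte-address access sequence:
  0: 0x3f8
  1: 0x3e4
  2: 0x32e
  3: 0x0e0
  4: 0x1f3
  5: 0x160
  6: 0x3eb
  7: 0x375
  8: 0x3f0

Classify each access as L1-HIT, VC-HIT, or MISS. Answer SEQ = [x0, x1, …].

SEQ = [MISS, MISS, MISS, MISS, MISS, MISS, VC-HIT, MISS, VC-HIT]

  [0] addr=0x3f8 blk=63 s=7: MISS | VC []
  [1] addr=0x3e4 blk=62 s=6: MISS | VC []
  [2] addr=0x32e blk=50 s=2: MISS | VC []
  [3] addr=0xe0 blk=14 s=6: MISS | VC [62]
  [4] addr=0x1f3 blk=31 s=7: MISS | VC [62, 63]
  [5] addr=0x160 blk=22 s=6: MISS | VC [62, 63, 14]
  [6] addr=0x3eb blk=62 s=6: VC-HIT | VC [22, 63, 14]
  [7] addr=0x375 blk=55 s=7: MISS | VC [22, 63, 14, 31]
  [8] addr=0x3f0 blk=63 s=7: VC-HIT | VC [22, 55, 14, 31]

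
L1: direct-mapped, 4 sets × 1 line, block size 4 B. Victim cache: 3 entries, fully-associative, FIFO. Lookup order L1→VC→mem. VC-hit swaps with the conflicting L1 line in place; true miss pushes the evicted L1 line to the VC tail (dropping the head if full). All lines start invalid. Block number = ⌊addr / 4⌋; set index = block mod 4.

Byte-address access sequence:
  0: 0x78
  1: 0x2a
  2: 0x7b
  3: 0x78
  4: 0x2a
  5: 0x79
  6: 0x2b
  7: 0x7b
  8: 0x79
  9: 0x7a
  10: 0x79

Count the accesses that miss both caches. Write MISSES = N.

MISSES = 2

#0 0x78→b30/s2 MISS; vc=[]
#1 0x2a→b10/s2 MISS; vc=[30]
#2 0x7b→b30/s2 VC-HIT; vc=[10]
#3 0x78→b30/s2 L1-HIT; vc=[10]
#4 0x2a→b10/s2 VC-HIT; vc=[30]
#5 0x79→b30/s2 VC-HIT; vc=[10]
#6 0x2b→b10/s2 VC-HIT; vc=[30]
#7 0x7b→b30/s2 VC-HIT; vc=[10]
#8 0x79→b30/s2 L1-HIT; vc=[10]
#9 0x7a→b30/s2 L1-HIT; vc=[10]
#10 0x79→b30/s2 L1-HIT; vc=[10]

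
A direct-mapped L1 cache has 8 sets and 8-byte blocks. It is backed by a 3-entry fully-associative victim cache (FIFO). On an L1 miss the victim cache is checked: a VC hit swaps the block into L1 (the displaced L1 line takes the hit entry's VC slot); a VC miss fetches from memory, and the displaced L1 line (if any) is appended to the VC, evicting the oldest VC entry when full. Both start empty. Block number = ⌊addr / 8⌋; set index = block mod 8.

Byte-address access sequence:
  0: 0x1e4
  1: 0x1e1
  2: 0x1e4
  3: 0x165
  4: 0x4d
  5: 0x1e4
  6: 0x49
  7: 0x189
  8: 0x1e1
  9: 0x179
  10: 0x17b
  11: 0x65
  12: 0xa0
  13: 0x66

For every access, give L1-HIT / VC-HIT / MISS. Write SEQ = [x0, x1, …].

SEQ = [MISS, L1-HIT, L1-HIT, MISS, MISS, VC-HIT, L1-HIT, MISS, L1-HIT, MISS, L1-HIT, MISS, MISS, VC-HIT]

0: 0x1e4 (blk 60, set 4) → MISS  vc=[]
1: 0x1e1 (blk 60, set 4) → L1-HIT  vc=[]
2: 0x1e4 (blk 60, set 4) → L1-HIT  vc=[]
3: 0x165 (blk 44, set 4) → MISS  vc=[60]
4: 0x4d (blk 9, set 1) → MISS  vc=[60]
5: 0x1e4 (blk 60, set 4) → VC-HIT  vc=[44]
6: 0x49 (blk 9, set 1) → L1-HIT  vc=[44]
7: 0x189 (blk 49, set 1) → MISS  vc=[44, 9]
8: 0x1e1 (blk 60, set 4) → L1-HIT  vc=[44, 9]
9: 0x179 (blk 47, set 7) → MISS  vc=[44, 9]
10: 0x17b (blk 47, set 7) → L1-HIT  vc=[44, 9]
11: 0x65 (blk 12, set 4) → MISS  vc=[44, 9, 60]
12: 0xa0 (blk 20, set 4) → MISS  vc=[9, 60, 12]
13: 0x66 (blk 12, set 4) → VC-HIT  vc=[9, 60, 20]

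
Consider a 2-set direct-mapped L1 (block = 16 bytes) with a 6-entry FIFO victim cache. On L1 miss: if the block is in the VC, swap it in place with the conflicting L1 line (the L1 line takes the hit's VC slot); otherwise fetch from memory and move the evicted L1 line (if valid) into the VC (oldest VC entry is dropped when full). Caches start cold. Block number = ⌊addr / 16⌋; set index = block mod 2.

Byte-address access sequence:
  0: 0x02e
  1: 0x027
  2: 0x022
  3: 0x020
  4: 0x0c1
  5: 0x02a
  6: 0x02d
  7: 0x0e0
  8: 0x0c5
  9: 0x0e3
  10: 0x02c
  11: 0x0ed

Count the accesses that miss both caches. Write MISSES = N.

0: 0x2e (blk 2, set 0) → MISS  vc=[]
1: 0x27 (blk 2, set 0) → L1-HIT  vc=[]
2: 0x22 (blk 2, set 0) → L1-HIT  vc=[]
3: 0x20 (blk 2, set 0) → L1-HIT  vc=[]
4: 0xc1 (blk 12, set 0) → MISS  vc=[2]
5: 0x2a (blk 2, set 0) → VC-HIT  vc=[12]
6: 0x2d (blk 2, set 0) → L1-HIT  vc=[12]
7: 0xe0 (blk 14, set 0) → MISS  vc=[12, 2]
8: 0xc5 (blk 12, set 0) → VC-HIT  vc=[14, 2]
9: 0xe3 (blk 14, set 0) → VC-HIT  vc=[12, 2]
10: 0x2c (blk 2, set 0) → VC-HIT  vc=[12, 14]
11: 0xed (blk 14, set 0) → VC-HIT  vc=[12, 2]

MISSES = 3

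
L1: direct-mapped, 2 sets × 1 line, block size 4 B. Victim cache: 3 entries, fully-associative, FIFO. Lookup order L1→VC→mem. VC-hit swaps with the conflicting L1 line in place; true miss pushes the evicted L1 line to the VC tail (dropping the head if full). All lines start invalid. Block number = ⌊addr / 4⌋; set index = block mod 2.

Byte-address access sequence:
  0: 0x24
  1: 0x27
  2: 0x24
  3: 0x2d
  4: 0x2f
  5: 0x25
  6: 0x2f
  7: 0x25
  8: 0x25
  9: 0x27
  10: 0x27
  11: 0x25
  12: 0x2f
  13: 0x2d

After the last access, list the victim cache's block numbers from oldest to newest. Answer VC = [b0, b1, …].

0: 0x24 (blk 9, set 1) → MISS  vc=[]
1: 0x27 (blk 9, set 1) → L1-HIT  vc=[]
2: 0x24 (blk 9, set 1) → L1-HIT  vc=[]
3: 0x2d (blk 11, set 1) → MISS  vc=[9]
4: 0x2f (blk 11, set 1) → L1-HIT  vc=[9]
5: 0x25 (blk 9, set 1) → VC-HIT  vc=[11]
6: 0x2f (blk 11, set 1) → VC-HIT  vc=[9]
7: 0x25 (blk 9, set 1) → VC-HIT  vc=[11]
8: 0x25 (blk 9, set 1) → L1-HIT  vc=[11]
9: 0x27 (blk 9, set 1) → L1-HIT  vc=[11]
10: 0x27 (blk 9, set 1) → L1-HIT  vc=[11]
11: 0x25 (blk 9, set 1) → L1-HIT  vc=[11]
12: 0x2f (blk 11, set 1) → VC-HIT  vc=[9]
13: 0x2d (blk 11, set 1) → L1-HIT  vc=[9]

VC = [9]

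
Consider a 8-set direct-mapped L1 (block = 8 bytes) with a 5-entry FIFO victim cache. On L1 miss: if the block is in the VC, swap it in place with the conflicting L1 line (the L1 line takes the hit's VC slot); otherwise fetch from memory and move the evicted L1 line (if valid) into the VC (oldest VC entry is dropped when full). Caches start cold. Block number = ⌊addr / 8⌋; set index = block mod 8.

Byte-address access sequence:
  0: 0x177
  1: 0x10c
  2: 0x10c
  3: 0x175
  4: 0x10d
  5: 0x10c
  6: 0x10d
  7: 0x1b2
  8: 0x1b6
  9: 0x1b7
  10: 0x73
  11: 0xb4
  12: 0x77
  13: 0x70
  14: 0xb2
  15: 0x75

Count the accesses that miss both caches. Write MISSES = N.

0: 0x177 (blk 46, set 6) → MISS  vc=[]
1: 0x10c (blk 33, set 1) → MISS  vc=[]
2: 0x10c (blk 33, set 1) → L1-HIT  vc=[]
3: 0x175 (blk 46, set 6) → L1-HIT  vc=[]
4: 0x10d (blk 33, set 1) → L1-HIT  vc=[]
5: 0x10c (blk 33, set 1) → L1-HIT  vc=[]
6: 0x10d (blk 33, set 1) → L1-HIT  vc=[]
7: 0x1b2 (blk 54, set 6) → MISS  vc=[46]
8: 0x1b6 (blk 54, set 6) → L1-HIT  vc=[46]
9: 0x1b7 (blk 54, set 6) → L1-HIT  vc=[46]
10: 0x73 (blk 14, set 6) → MISS  vc=[46, 54]
11: 0xb4 (blk 22, set 6) → MISS  vc=[46, 54, 14]
12: 0x77 (blk 14, set 6) → VC-HIT  vc=[46, 54, 22]
13: 0x70 (blk 14, set 6) → L1-HIT  vc=[46, 54, 22]
14: 0xb2 (blk 22, set 6) → VC-HIT  vc=[46, 54, 14]
15: 0x75 (blk 14, set 6) → VC-HIT  vc=[46, 54, 22]

MISSES = 5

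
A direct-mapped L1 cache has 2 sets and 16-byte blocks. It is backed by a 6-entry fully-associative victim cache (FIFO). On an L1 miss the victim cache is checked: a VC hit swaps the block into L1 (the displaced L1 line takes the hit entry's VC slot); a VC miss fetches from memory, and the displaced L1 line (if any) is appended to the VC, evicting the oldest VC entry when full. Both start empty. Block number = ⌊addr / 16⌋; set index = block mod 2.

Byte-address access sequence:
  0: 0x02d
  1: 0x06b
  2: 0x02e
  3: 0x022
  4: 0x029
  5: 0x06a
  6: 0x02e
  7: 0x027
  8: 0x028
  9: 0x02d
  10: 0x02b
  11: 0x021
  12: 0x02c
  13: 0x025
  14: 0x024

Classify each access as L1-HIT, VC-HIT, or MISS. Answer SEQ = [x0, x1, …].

SEQ = [MISS, MISS, VC-HIT, L1-HIT, L1-HIT, VC-HIT, VC-HIT, L1-HIT, L1-HIT, L1-HIT, L1-HIT, L1-HIT, L1-HIT, L1-HIT, L1-HIT]

  [0] addr=0x2d blk=2 s=0: MISS | VC []
  [1] addr=0x6b blk=6 s=0: MISS | VC [2]
  [2] addr=0x2e blk=2 s=0: VC-HIT | VC [6]
  [3] addr=0x22 blk=2 s=0: L1-HIT | VC [6]
  [4] addr=0x29 blk=2 s=0: L1-HIT | VC [6]
  [5] addr=0x6a blk=6 s=0: VC-HIT | VC [2]
  [6] addr=0x2e blk=2 s=0: VC-HIT | VC [6]
  [7] addr=0x27 blk=2 s=0: L1-HIT | VC [6]
  [8] addr=0x28 blk=2 s=0: L1-HIT | VC [6]
  [9] addr=0x2d blk=2 s=0: L1-HIT | VC [6]
  [10] addr=0x2b blk=2 s=0: L1-HIT | VC [6]
  [11] addr=0x21 blk=2 s=0: L1-HIT | VC [6]
  [12] addr=0x2c blk=2 s=0: L1-HIT | VC [6]
  [13] addr=0x25 blk=2 s=0: L1-HIT | VC [6]
  [14] addr=0x24 blk=2 s=0: L1-HIT | VC [6]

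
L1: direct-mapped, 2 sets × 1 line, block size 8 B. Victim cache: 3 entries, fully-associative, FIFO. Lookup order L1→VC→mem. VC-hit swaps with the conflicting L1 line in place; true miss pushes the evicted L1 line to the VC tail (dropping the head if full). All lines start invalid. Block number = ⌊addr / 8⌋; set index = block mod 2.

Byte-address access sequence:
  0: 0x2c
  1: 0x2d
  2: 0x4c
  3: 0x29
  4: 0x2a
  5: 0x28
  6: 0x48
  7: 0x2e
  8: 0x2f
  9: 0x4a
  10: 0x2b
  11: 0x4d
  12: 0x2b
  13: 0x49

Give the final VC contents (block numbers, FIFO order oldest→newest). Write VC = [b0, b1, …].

  [0] addr=0x2c blk=5 s=1: MISS | VC []
  [1] addr=0x2d blk=5 s=1: L1-HIT | VC []
  [2] addr=0x4c blk=9 s=1: MISS | VC [5]
  [3] addr=0x29 blk=5 s=1: VC-HIT | VC [9]
  [4] addr=0x2a blk=5 s=1: L1-HIT | VC [9]
  [5] addr=0x28 blk=5 s=1: L1-HIT | VC [9]
  [6] addr=0x48 blk=9 s=1: VC-HIT | VC [5]
  [7] addr=0x2e blk=5 s=1: VC-HIT | VC [9]
  [8] addr=0x2f blk=5 s=1: L1-HIT | VC [9]
  [9] addr=0x4a blk=9 s=1: VC-HIT | VC [5]
  [10] addr=0x2b blk=5 s=1: VC-HIT | VC [9]
  [11] addr=0x4d blk=9 s=1: VC-HIT | VC [5]
  [12] addr=0x2b blk=5 s=1: VC-HIT | VC [9]
  [13] addr=0x49 blk=9 s=1: VC-HIT | VC [5]

VC = [5]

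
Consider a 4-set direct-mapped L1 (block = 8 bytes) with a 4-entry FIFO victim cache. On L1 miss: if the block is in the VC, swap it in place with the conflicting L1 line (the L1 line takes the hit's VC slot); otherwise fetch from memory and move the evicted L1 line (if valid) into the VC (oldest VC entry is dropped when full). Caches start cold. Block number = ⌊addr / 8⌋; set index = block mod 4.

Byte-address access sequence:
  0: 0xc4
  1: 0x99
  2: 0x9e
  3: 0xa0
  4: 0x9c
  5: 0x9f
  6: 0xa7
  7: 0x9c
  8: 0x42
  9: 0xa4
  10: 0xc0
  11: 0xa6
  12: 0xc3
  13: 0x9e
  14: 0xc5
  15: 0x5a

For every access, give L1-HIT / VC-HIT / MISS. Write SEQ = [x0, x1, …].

SEQ = [MISS, MISS, L1-HIT, MISS, L1-HIT, L1-HIT, L1-HIT, L1-HIT, MISS, VC-HIT, VC-HIT, VC-HIT, VC-HIT, L1-HIT, L1-HIT, MISS]

  [0] addr=0xc4 blk=24 s=0: MISS | VC []
  [1] addr=0x99 blk=19 s=3: MISS | VC []
  [2] addr=0x9e blk=19 s=3: L1-HIT | VC []
  [3] addr=0xa0 blk=20 s=0: MISS | VC [24]
  [4] addr=0x9c blk=19 s=3: L1-HIT | VC [24]
  [5] addr=0x9f blk=19 s=3: L1-HIT | VC [24]
  [6] addr=0xa7 blk=20 s=0: L1-HIT | VC [24]
  [7] addr=0x9c blk=19 s=3: L1-HIT | VC [24]
  [8] addr=0x42 blk=8 s=0: MISS | VC [24, 20]
  [9] addr=0xa4 blk=20 s=0: VC-HIT | VC [24, 8]
  [10] addr=0xc0 blk=24 s=0: VC-HIT | VC [20, 8]
  [11] addr=0xa6 blk=20 s=0: VC-HIT | VC [24, 8]
  [12] addr=0xc3 blk=24 s=0: VC-HIT | VC [20, 8]
  [13] addr=0x9e blk=19 s=3: L1-HIT | VC [20, 8]
  [14] addr=0xc5 blk=24 s=0: L1-HIT | VC [20, 8]
  [15] addr=0x5a blk=11 s=3: MISS | VC [20, 8, 19]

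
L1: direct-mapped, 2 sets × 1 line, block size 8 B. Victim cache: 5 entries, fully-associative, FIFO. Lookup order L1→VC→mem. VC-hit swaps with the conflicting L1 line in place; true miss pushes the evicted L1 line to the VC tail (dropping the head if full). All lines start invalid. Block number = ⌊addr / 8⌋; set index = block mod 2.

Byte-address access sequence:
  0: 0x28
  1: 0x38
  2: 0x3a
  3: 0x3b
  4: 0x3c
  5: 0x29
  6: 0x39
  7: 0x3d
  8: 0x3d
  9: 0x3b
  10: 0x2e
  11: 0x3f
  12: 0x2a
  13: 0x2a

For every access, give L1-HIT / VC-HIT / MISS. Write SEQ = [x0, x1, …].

  [0] addr=0x28 blk=5 s=1: MISS | VC []
  [1] addr=0x38 blk=7 s=1: MISS | VC [5]
  [2] addr=0x3a blk=7 s=1: L1-HIT | VC [5]
  [3] addr=0x3b blk=7 s=1: L1-HIT | VC [5]
  [4] addr=0x3c blk=7 s=1: L1-HIT | VC [5]
  [5] addr=0x29 blk=5 s=1: VC-HIT | VC [7]
  [6] addr=0x39 blk=7 s=1: VC-HIT | VC [5]
  [7] addr=0x3d blk=7 s=1: L1-HIT | VC [5]
  [8] addr=0x3d blk=7 s=1: L1-HIT | VC [5]
  [9] addr=0x3b blk=7 s=1: L1-HIT | VC [5]
  [10] addr=0x2e blk=5 s=1: VC-HIT | VC [7]
  [11] addr=0x3f blk=7 s=1: VC-HIT | VC [5]
  [12] addr=0x2a blk=5 s=1: VC-HIT | VC [7]
  [13] addr=0x2a blk=5 s=1: L1-HIT | VC [7]

SEQ = [MISS, MISS, L1-HIT, L1-HIT, L1-HIT, VC-HIT, VC-HIT, L1-HIT, L1-HIT, L1-HIT, VC-HIT, VC-HIT, VC-HIT, L1-HIT]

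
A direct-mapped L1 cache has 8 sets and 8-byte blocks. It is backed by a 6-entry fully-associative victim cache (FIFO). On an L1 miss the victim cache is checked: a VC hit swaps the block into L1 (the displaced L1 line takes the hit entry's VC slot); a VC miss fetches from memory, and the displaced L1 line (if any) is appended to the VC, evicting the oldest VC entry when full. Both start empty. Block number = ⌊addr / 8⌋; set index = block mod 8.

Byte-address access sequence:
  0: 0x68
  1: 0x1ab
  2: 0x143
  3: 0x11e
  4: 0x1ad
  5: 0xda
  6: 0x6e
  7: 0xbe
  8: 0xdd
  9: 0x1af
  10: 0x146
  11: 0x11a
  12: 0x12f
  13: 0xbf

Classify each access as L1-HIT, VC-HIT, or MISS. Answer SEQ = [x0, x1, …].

#0 0x68→b13/s5 MISS; vc=[]
#1 0x1ab→b53/s5 MISS; vc=[13]
#2 0x143→b40/s0 MISS; vc=[13]
#3 0x11e→b35/s3 MISS; vc=[13]
#4 0x1ad→b53/s5 L1-HIT; vc=[13]
#5 0xda→b27/s3 MISS; vc=[13,35]
#6 0x6e→b13/s5 VC-HIT; vc=[53,35]
#7 0xbe→b23/s7 MISS; vc=[53,35]
#8 0xdd→b27/s3 L1-HIT; vc=[53,35]
#9 0x1af→b53/s5 VC-HIT; vc=[13,35]
#10 0x146→b40/s0 L1-HIT; vc=[13,35]
#11 0x11a→b35/s3 VC-HIT; vc=[13,27]
#12 0x12f→b37/s5 MISS; vc=[13,27,53]
#13 0xbf→b23/s7 L1-HIT; vc=[13,27,53]

SEQ = [MISS, MISS, MISS, MISS, L1-HIT, MISS, VC-HIT, MISS, L1-HIT, VC-HIT, L1-HIT, VC-HIT, MISS, L1-HIT]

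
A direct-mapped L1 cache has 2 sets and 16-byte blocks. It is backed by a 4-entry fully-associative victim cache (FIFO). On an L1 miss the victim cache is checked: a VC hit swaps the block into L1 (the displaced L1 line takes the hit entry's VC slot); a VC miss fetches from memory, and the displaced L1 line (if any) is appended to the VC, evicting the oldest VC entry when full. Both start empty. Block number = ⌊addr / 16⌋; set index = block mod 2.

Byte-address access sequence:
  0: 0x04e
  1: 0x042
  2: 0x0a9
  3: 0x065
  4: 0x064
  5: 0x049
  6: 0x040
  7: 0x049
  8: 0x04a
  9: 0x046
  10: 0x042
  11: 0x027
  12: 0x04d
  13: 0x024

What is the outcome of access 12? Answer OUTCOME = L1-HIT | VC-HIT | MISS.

OUTCOME = VC-HIT

  [0] addr=0x4e blk=4 s=0: MISS | VC []
  [1] addr=0x42 blk=4 s=0: L1-HIT | VC []
  [2] addr=0xa9 blk=10 s=0: MISS | VC [4]
  [3] addr=0x65 blk=6 s=0: MISS | VC [4, 10]
  [4] addr=0x64 blk=6 s=0: L1-HIT | VC [4, 10]
  [5] addr=0x49 blk=4 s=0: VC-HIT | VC [6, 10]
  [6] addr=0x40 blk=4 s=0: L1-HIT | VC [6, 10]
  [7] addr=0x49 blk=4 s=0: L1-HIT | VC [6, 10]
  [8] addr=0x4a blk=4 s=0: L1-HIT | VC [6, 10]
  [9] addr=0x46 blk=4 s=0: L1-HIT | VC [6, 10]
  [10] addr=0x42 blk=4 s=0: L1-HIT | VC [6, 10]
  [11] addr=0x27 blk=2 s=0: MISS | VC [6, 10, 4]
  [12] addr=0x4d blk=4 s=0: VC-HIT | VC [6, 10, 2]
  [13] addr=0x24 blk=2 s=0: VC-HIT | VC [6, 10, 4]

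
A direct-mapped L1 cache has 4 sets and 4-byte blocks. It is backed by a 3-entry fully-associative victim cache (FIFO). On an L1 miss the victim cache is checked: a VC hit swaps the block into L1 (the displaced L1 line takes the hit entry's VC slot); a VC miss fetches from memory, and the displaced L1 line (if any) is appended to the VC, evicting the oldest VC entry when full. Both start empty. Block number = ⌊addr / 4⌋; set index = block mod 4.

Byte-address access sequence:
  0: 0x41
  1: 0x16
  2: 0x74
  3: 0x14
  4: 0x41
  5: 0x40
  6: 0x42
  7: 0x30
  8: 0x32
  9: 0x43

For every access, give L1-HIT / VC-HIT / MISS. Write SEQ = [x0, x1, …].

SEQ = [MISS, MISS, MISS, VC-HIT, L1-HIT, L1-HIT, L1-HIT, MISS, L1-HIT, VC-HIT]

#0 0x41→b16/s0 MISS; vc=[]
#1 0x16→b5/s1 MISS; vc=[]
#2 0x74→b29/s1 MISS; vc=[5]
#3 0x14→b5/s1 VC-HIT; vc=[29]
#4 0x41→b16/s0 L1-HIT; vc=[29]
#5 0x40→b16/s0 L1-HIT; vc=[29]
#6 0x42→b16/s0 L1-HIT; vc=[29]
#7 0x30→b12/s0 MISS; vc=[29,16]
#8 0x32→b12/s0 L1-HIT; vc=[29,16]
#9 0x43→b16/s0 VC-HIT; vc=[29,12]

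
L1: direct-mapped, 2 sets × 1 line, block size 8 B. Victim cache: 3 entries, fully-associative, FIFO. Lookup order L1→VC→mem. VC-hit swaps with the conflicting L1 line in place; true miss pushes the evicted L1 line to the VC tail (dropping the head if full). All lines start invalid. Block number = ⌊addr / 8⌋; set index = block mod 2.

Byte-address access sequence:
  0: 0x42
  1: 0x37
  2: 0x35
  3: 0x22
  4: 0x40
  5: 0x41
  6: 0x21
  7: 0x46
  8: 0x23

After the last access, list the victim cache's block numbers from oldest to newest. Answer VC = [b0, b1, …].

VC = [8, 6]

  [0] addr=0x42 blk=8 s=0: MISS | VC []
  [1] addr=0x37 blk=6 s=0: MISS | VC [8]
  [2] addr=0x35 blk=6 s=0: L1-HIT | VC [8]
  [3] addr=0x22 blk=4 s=0: MISS | VC [8, 6]
  [4] addr=0x40 blk=8 s=0: VC-HIT | VC [4, 6]
  [5] addr=0x41 blk=8 s=0: L1-HIT | VC [4, 6]
  [6] addr=0x21 blk=4 s=0: VC-HIT | VC [8, 6]
  [7] addr=0x46 blk=8 s=0: VC-HIT | VC [4, 6]
  [8] addr=0x23 blk=4 s=0: VC-HIT | VC [8, 6]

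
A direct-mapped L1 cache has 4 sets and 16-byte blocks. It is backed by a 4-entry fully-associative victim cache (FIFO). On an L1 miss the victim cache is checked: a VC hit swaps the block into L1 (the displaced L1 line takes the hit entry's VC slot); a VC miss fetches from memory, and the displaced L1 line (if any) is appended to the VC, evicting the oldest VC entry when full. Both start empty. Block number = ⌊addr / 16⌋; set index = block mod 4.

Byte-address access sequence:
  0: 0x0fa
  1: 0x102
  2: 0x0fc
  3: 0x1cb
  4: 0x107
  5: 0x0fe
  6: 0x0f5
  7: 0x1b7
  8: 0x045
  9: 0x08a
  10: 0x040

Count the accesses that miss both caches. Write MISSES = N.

#0 0xfa→b15/s3 MISS; vc=[]
#1 0x102→b16/s0 MISS; vc=[]
#2 0xfc→b15/s3 L1-HIT; vc=[]
#3 0x1cb→b28/s0 MISS; vc=[16]
#4 0x107→b16/s0 VC-HIT; vc=[28]
#5 0xfe→b15/s3 L1-HIT; vc=[28]
#6 0xf5→b15/s3 L1-HIT; vc=[28]
#7 0x1b7→b27/s3 MISS; vc=[28,15]
#8 0x45→b4/s0 MISS; vc=[28,15,16]
#9 0x8a→b8/s0 MISS; vc=[28,15,16,4]
#10 0x40→b4/s0 VC-HIT; vc=[28,15,16,8]

MISSES = 6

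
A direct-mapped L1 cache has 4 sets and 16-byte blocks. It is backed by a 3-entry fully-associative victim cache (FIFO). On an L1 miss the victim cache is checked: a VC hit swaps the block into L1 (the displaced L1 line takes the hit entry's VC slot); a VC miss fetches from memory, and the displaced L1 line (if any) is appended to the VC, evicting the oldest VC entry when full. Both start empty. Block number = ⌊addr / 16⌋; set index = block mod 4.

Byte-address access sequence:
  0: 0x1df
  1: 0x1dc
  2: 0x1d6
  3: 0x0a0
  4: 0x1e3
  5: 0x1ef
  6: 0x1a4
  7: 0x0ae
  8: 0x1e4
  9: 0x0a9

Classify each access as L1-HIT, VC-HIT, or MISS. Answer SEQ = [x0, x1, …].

SEQ = [MISS, L1-HIT, L1-HIT, MISS, MISS, L1-HIT, MISS, VC-HIT, VC-HIT, VC-HIT]

  [0] addr=0x1df blk=29 s=1: MISS | VC []
  [1] addr=0x1dc blk=29 s=1: L1-HIT | VC []
  [2] addr=0x1d6 blk=29 s=1: L1-HIT | VC []
  [3] addr=0xa0 blk=10 s=2: MISS | VC []
  [4] addr=0x1e3 blk=30 s=2: MISS | VC [10]
  [5] addr=0x1ef blk=30 s=2: L1-HIT | VC [10]
  [6] addr=0x1a4 blk=26 s=2: MISS | VC [10, 30]
  [7] addr=0xae blk=10 s=2: VC-HIT | VC [26, 30]
  [8] addr=0x1e4 blk=30 s=2: VC-HIT | VC [26, 10]
  [9] addr=0xa9 blk=10 s=2: VC-HIT | VC [26, 30]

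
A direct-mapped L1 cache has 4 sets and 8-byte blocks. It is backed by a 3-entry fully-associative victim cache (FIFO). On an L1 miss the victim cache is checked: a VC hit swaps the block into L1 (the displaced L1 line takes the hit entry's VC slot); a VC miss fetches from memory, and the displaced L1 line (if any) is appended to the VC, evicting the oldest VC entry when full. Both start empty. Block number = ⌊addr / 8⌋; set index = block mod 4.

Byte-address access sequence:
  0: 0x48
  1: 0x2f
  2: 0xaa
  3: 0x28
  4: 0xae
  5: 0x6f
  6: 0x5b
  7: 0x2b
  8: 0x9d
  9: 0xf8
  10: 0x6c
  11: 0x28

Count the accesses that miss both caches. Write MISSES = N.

  [0] addr=0x48 blk=9 s=1: MISS | VC []
  [1] addr=0x2f blk=5 s=1: MISS | VC [9]
  [2] addr=0xaa blk=21 s=1: MISS | VC [9, 5]
  [3] addr=0x28 blk=5 s=1: VC-HIT | VC [9, 21]
  [4] addr=0xae blk=21 s=1: VC-HIT | VC [9, 5]
  [5] addr=0x6f blk=13 s=1: MISS | VC [9, 5, 21]
  [6] addr=0x5b blk=11 s=3: MISS | VC [9, 5, 21]
  [7] addr=0x2b blk=5 s=1: VC-HIT | VC [9, 13, 21]
  [8] addr=0x9d blk=19 s=3: MISS | VC [13, 21, 11]
  [9] addr=0xf8 blk=31 s=3: MISS | VC [21, 11, 19]
  [10] addr=0x6c blk=13 s=1: MISS | VC [11, 19, 5]
  [11] addr=0x28 blk=5 s=1: VC-HIT | VC [11, 19, 13]

MISSES = 8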